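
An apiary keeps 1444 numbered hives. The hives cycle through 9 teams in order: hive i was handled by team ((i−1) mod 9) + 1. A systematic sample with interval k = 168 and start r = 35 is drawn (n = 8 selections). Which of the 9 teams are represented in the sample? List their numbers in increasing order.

2, 5, 8

Consecutive selections differ by k = 168, so their team numbers differ by 168 mod 9 = 6.
gcd(168, 9) = 3, so the sample visits 9/3 = 3 distinct residues mod 9.
Start 35 is team 8; the teams hit are 2, 5, 8.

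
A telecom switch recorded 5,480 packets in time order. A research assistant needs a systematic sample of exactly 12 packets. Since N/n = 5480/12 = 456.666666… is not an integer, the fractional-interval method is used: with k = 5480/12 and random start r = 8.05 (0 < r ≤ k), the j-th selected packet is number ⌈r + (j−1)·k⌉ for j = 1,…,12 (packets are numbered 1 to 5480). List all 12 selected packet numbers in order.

j=1: r + 0k = 8.05 → ⌈·⌉ = 9
j=2: r + 1k = 464.716666… → ⌈·⌉ = 465
j=3: r + 2k = 921.383333… → ⌈·⌉ = 922
j=4: r + 3k = 1378.05 → ⌈·⌉ = 1379
j=5: r + 4k = 1834.716666… → ⌈·⌉ = 1835
j=6: r + 5k = 2291.383333… → ⌈·⌉ = 2292
j=7: r + 6k = 2748.05 → ⌈·⌉ = 2749
j=8: r + 7k = 3204.716666… → ⌈·⌉ = 3205
j=9: r + 8k = 3661.383333… → ⌈·⌉ = 3662
j=10: r + 9k = 4118.05 → ⌈·⌉ = 4119
j=11: r + 10k = 4574.716666… → ⌈·⌉ = 4575
j=12: r + 11k = 5031.383333… → ⌈·⌉ = 5032

9, 465, 922, 1379, 1835, 2292, 2749, 3205, 3662, 4119, 4575, 5032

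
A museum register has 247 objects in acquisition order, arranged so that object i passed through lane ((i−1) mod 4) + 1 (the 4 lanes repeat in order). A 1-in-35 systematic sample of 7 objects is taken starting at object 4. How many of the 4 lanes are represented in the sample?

4

Consecutive selections differ by k = 35, so their lane numbers differ by 35 mod 4 = 3.
gcd(35, 4) = 1, so the sample visits 4/1 = 4 distinct residues mod 4.
Start 4 is lane 4; the lanes hit are 1, 2, 3, 4.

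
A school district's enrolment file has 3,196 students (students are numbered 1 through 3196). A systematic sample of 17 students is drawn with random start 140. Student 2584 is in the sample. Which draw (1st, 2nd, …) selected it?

k = 3196/17 = 188
position = (2584 − 140)/188 + 1 = 2444/188 + 1 = 13 + 1 = 14

14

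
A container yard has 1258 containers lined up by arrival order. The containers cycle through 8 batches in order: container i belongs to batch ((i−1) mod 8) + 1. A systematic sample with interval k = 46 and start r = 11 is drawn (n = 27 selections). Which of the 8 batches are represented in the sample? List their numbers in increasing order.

1, 3, 5, 7

Consecutive selections differ by k = 46, so their batch numbers differ by 46 mod 8 = 6.
gcd(46, 8) = 2, so the sample visits 8/2 = 4 distinct residues mod 8.
Start 11 is batch 3; the batches hit are 1, 3, 5, 7.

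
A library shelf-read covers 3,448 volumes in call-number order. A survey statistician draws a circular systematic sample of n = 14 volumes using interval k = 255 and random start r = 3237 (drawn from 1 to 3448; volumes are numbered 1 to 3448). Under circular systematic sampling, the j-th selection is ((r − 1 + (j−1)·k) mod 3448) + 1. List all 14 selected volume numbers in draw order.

Selection 1: 3237
Selection 2: 3237 + 255 = 3492 → 3492 − 3448 = 44
Selection 3: 44 + 255 = 299
Selection 4: 299 + 255 = 554
Selection 5: 554 + 255 = 809
Selection 6: 809 + 255 = 1064
Selection 7: 1064 + 255 = 1319
Selection 8: 1319 + 255 = 1574
Selection 9: 1574 + 255 = 1829
Selection 10: 1829 + 255 = 2084
Selection 11: 2084 + 255 = 2339
Selection 12: 2339 + 255 = 2594
Selection 13: 2594 + 255 = 2849
Selection 14: 2849 + 255 = 3104

3237, 44, 299, 554, 809, 1064, 1319, 1574, 1829, 2084, 2339, 2594, 2849, 3104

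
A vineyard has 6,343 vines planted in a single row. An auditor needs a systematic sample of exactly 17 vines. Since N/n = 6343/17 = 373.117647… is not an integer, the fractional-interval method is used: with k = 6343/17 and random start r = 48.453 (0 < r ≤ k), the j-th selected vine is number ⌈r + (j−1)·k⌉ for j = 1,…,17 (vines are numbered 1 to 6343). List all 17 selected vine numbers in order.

j=1: r + 0k = 48.453 → ⌈·⌉ = 49
j=2: r + 1k = 421.570647… → ⌈·⌉ = 422
j=3: r + 2k = 794.688294… → ⌈·⌉ = 795
j=4: r + 3k = 1167.805941… → ⌈·⌉ = 1168
j=5: r + 4k = 1540.923588… → ⌈·⌉ = 1541
j=6: r + 5k = 1914.041235… → ⌈·⌉ = 1915
j=7: r + 6k = 2287.158882… → ⌈·⌉ = 2288
j=8: r + 7k = 2660.276529… → ⌈·⌉ = 2661
j=9: r + 8k = 3033.394176… → ⌈·⌉ = 3034
j=10: r + 9k = 3406.511823… → ⌈·⌉ = 3407
j=11: r + 10k = 3779.629470… → ⌈·⌉ = 3780
j=12: r + 11k = 4152.747117… → ⌈·⌉ = 4153
j=13: r + 12k = 4525.864764… → ⌈·⌉ = 4526
j=14: r + 13k = 4898.982411… → ⌈·⌉ = 4899
j=15: r + 14k = 5272.100058… → ⌈·⌉ = 5273
j=16: r + 15k = 5645.217705… → ⌈·⌉ = 5646
j=17: r + 16k = 6018.335352… → ⌈·⌉ = 6019

49, 422, 795, 1168, 1541, 1915, 2288, 2661, 3034, 3407, 3780, 4153, 4526, 4899, 5273, 5646, 6019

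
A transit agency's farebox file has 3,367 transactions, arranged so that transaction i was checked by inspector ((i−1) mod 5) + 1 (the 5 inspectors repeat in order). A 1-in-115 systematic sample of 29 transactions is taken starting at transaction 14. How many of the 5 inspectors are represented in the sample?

1

Consecutive selections differ by k = 115, so their inspector numbers differ by 115 mod 5 = 0.
gcd(115, 5) = 5, so the sample visits 5/5 = 1 distinct residues mod 5.
Start 14 is inspector 4; the inspectors hit are 4.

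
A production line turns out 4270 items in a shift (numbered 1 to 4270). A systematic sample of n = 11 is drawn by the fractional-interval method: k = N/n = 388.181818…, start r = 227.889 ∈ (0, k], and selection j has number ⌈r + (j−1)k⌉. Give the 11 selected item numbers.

228, 617, 1005, 1393, 1781, 2169, 2557, 2946, 3334, 3722, 4110

j=1: r + 0k = 227.889 → ⌈·⌉ = 228
j=2: r + 1k = 616.070818… → ⌈·⌉ = 617
j=3: r + 2k = 1004.252636… → ⌈·⌉ = 1005
j=4: r + 3k = 1392.434454… → ⌈·⌉ = 1393
j=5: r + 4k = 1780.616272… → ⌈·⌉ = 1781
j=6: r + 5k = 2168.798090… → ⌈·⌉ = 2169
j=7: r + 6k = 2556.979909… → ⌈·⌉ = 2557
j=8: r + 7k = 2945.161727… → ⌈·⌉ = 2946
j=9: r + 8k = 3333.343545… → ⌈·⌉ = 3334
j=10: r + 9k = 3721.525363… → ⌈·⌉ = 3722
j=11: r + 10k = 4109.707181… → ⌈·⌉ = 4110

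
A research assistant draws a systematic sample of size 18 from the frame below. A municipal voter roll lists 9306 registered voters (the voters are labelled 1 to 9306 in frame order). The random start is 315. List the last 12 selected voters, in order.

3417, 3934, 4451, 4968, 5485, 6002, 6519, 7036, 7553, 8070, 8587, 9104

k = N/n = 9306/18 = 517
7th selection = 315 + 6×517 = 3417
8th: 3417 + 517 = 3934
9th: 3934 + 517 = 4451
10th: 4451 + 517 = 4968
11th: 4968 + 517 = 5485
12th: 5485 + 517 = 6002
13th: 6002 + 517 = 6519
14th: 6519 + 517 = 7036
15th: 7036 + 517 = 7553
16th: 7553 + 517 = 8070
17th: 8070 + 517 = 8587
18th: 8587 + 517 = 9104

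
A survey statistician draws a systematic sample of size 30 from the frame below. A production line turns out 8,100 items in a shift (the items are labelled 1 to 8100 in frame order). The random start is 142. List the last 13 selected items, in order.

4732, 5002, 5272, 5542, 5812, 6082, 6352, 6622, 6892, 7162, 7432, 7702, 7972

k = N/n = 8100/30 = 270
18th selection = 142 + 17×270 = 4732
19th: 4732 + 270 = 5002
20th: 5002 + 270 = 5272
21st: 5272 + 270 = 5542
22nd: 5542 + 270 = 5812
23rd: 5812 + 270 = 6082
24th: 6082 + 270 = 6352
25th: 6352 + 270 = 6622
26th: 6622 + 270 = 6892
27th: 6892 + 270 = 7162
28th: 7162 + 270 = 7432
29th: 7432 + 270 = 7702
30th: 7702 + 270 = 7972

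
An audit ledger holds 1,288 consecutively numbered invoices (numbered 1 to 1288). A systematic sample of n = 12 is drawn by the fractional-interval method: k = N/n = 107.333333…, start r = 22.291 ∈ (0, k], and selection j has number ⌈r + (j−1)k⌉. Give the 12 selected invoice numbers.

j=1: r + 0k = 22.291 → ⌈·⌉ = 23
j=2: r + 1k = 129.624333… → ⌈·⌉ = 130
j=3: r + 2k = 236.957666… → ⌈·⌉ = 237
j=4: r + 3k = 344.291 → ⌈·⌉ = 345
j=5: r + 4k = 451.624333… → ⌈·⌉ = 452
j=6: r + 5k = 558.957666… → ⌈·⌉ = 559
j=7: r + 6k = 666.291 → ⌈·⌉ = 667
j=8: r + 7k = 773.624333… → ⌈·⌉ = 774
j=9: r + 8k = 880.957666… → ⌈·⌉ = 881
j=10: r + 9k = 988.291 → ⌈·⌉ = 989
j=11: r + 10k = 1095.624333… → ⌈·⌉ = 1096
j=12: r + 11k = 1202.957666… → ⌈·⌉ = 1203

23, 130, 237, 345, 452, 559, 667, 774, 881, 989, 1096, 1203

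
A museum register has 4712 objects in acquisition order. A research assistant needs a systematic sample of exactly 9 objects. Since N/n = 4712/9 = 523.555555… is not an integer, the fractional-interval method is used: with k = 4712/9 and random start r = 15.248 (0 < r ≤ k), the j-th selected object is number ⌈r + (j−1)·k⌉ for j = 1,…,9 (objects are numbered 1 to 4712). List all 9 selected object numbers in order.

16, 539, 1063, 1586, 2110, 2634, 3157, 3681, 4204

j=1: r + 0k = 15.248 → ⌈·⌉ = 16
j=2: r + 1k = 538.803555… → ⌈·⌉ = 539
j=3: r + 2k = 1062.359111… → ⌈·⌉ = 1063
j=4: r + 3k = 1585.914666… → ⌈·⌉ = 1586
j=5: r + 4k = 2109.470222… → ⌈·⌉ = 2110
j=6: r + 5k = 2633.025777… → ⌈·⌉ = 2634
j=7: r + 6k = 3156.581333… → ⌈·⌉ = 3157
j=8: r + 7k = 3680.136888… → ⌈·⌉ = 3681
j=9: r + 8k = 4203.692444… → ⌈·⌉ = 4204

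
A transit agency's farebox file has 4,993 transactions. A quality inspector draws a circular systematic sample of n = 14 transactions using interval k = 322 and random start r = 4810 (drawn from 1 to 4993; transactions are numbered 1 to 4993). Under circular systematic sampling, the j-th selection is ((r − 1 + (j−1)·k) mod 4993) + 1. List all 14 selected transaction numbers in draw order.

4810, 139, 461, 783, 1105, 1427, 1749, 2071, 2393, 2715, 3037, 3359, 3681, 4003

Selection 1: 4810
Selection 2: 4810 + 322 = 5132 → 5132 − 4993 = 139
Selection 3: 139 + 322 = 461
Selection 4: 461 + 322 = 783
Selection 5: 783 + 322 = 1105
Selection 6: 1105 + 322 = 1427
Selection 7: 1427 + 322 = 1749
Selection 8: 1749 + 322 = 2071
Selection 9: 2071 + 322 = 2393
Selection 10: 2393 + 322 = 2715
Selection 11: 2715 + 322 = 3037
Selection 12: 3037 + 322 = 3359
Selection 13: 3359 + 322 = 3681
Selection 14: 3681 + 322 = 4003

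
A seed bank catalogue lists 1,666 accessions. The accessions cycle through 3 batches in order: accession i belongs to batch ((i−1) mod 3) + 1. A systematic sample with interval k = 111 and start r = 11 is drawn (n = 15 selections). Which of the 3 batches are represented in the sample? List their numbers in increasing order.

2

Consecutive selections differ by k = 111, so their batch numbers differ by 111 mod 3 = 0.
gcd(111, 3) = 3, so the sample visits 3/3 = 1 distinct residues mod 3.
Start 11 is batch 2; the batches hit are 2.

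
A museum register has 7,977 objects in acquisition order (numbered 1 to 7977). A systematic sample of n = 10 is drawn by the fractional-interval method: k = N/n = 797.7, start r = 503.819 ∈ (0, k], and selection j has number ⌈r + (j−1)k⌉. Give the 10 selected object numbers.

504, 1302, 2100, 2897, 3695, 4493, 5291, 6088, 6886, 7684

j=1: r + 0k = 503.819 → ⌈·⌉ = 504
j=2: r + 1k = 1301.519 → ⌈·⌉ = 1302
j=3: r + 2k = 2099.219 → ⌈·⌉ = 2100
j=4: r + 3k = 2896.919 → ⌈·⌉ = 2897
j=5: r + 4k = 3694.619 → ⌈·⌉ = 3695
j=6: r + 5k = 4492.319 → ⌈·⌉ = 4493
j=7: r + 6k = 5290.019 → ⌈·⌉ = 5291
j=8: r + 7k = 6087.719 → ⌈·⌉ = 6088
j=9: r + 8k = 6885.419 → ⌈·⌉ = 6886
j=10: r + 9k = 7683.119 → ⌈·⌉ = 7684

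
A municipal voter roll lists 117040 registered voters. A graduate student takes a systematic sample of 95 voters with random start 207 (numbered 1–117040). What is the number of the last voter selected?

k = 117040/95 = 1232
95th selection = r + (95−1)·k = 207 + 94×1232 = 207 + 115808 = 116015

116015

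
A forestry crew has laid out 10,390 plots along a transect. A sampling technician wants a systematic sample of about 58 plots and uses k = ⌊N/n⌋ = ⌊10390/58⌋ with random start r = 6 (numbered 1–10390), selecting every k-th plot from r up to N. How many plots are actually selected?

k = ⌊10390/58⌋ = 179
Achieved size = ⌊(10390 − 6)/179⌋ + 1 = ⌊10384/179⌋ + 1 = 58 + 1 = 59
(last selection: 6 + 58×179 = 10388 ≤ 10390; next would be 10567 > 10390)

59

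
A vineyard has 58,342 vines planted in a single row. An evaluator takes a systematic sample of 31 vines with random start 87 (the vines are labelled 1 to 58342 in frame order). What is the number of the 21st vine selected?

k = 58342/31 = 1882
21st selection = r + (21−1)·k = 87 + 20×1882 = 87 + 37640 = 37727

37727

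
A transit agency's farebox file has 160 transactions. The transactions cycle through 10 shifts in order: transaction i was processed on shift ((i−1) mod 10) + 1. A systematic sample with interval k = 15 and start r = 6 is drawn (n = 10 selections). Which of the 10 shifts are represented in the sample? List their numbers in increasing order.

1, 6

Consecutive selections differ by k = 15, so their shift numbers differ by 15 mod 10 = 5.
gcd(15, 10) = 5, so the sample visits 10/5 = 2 distinct residues mod 10.
Start 6 is shift 6; the shifts hit are 1, 6.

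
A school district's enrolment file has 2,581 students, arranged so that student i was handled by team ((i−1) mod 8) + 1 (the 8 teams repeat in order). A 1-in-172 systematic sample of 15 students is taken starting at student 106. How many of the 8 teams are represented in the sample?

2

Consecutive selections differ by k = 172, so their team numbers differ by 172 mod 8 = 4.
gcd(172, 8) = 4, so the sample visits 8/4 = 2 distinct residues mod 8.
Start 106 is team 2; the teams hit are 2, 6.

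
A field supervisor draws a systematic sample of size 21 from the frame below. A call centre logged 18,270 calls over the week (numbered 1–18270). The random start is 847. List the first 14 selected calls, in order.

847, 1717, 2587, 3457, 4327, 5197, 6067, 6937, 7807, 8677, 9547, 10417, 11287, 12157

k = N/n = 18270/21 = 870
call 1: 847
call 2: 847 + 870 = 1717
call 3: 1717 + 870 = 2587
call 4: 2587 + 870 = 3457
call 5: 3457 + 870 = 4327
call 6: 4327 + 870 = 5197
call 7: 5197 + 870 = 6067
call 8: 6067 + 870 = 6937
call 9: 6937 + 870 = 7807
call 10: 7807 + 870 = 8677
call 11: 8677 + 870 = 9547
call 12: 9547 + 870 = 10417
call 13: 10417 + 870 = 11287
call 14: 11287 + 870 = 12157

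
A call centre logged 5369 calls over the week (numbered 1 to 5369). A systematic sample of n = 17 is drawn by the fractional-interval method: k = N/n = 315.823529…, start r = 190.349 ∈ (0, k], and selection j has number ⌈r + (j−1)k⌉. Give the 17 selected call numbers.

j=1: r + 0k = 190.349 → ⌈·⌉ = 191
j=2: r + 1k = 506.172529… → ⌈·⌉ = 507
j=3: r + 2k = 821.996058… → ⌈·⌉ = 822
j=4: r + 3k = 1137.819588… → ⌈·⌉ = 1138
j=5: r + 4k = 1453.643117… → ⌈·⌉ = 1454
j=6: r + 5k = 1769.466647… → ⌈·⌉ = 1770
j=7: r + 6k = 2085.290176… → ⌈·⌉ = 2086
j=8: r + 7k = 2401.113705… → ⌈·⌉ = 2402
j=9: r + 8k = 2716.937235… → ⌈·⌉ = 2717
j=10: r + 9k = 3032.760764… → ⌈·⌉ = 3033
j=11: r + 10k = 3348.584294… → ⌈·⌉ = 3349
j=12: r + 11k = 3664.407823… → ⌈·⌉ = 3665
j=13: r + 12k = 3980.231352… → ⌈·⌉ = 3981
j=14: r + 13k = 4296.054882… → ⌈·⌉ = 4297
j=15: r + 14k = 4611.878411… → ⌈·⌉ = 4612
j=16: r + 15k = 4927.701941… → ⌈·⌉ = 4928
j=17: r + 16k = 5243.525470… → ⌈·⌉ = 5244

191, 507, 822, 1138, 1454, 1770, 2086, 2402, 2717, 3033, 3349, 3665, 3981, 4297, 4612, 4928, 5244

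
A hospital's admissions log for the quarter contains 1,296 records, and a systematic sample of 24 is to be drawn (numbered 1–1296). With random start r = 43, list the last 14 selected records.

k = N/n = 1296/24 = 54
11th selection = 43 + 10×54 = 583
12th: 583 + 54 = 637
13th: 637 + 54 = 691
14th: 691 + 54 = 745
15th: 745 + 54 = 799
16th: 799 + 54 = 853
17th: 853 + 54 = 907
18th: 907 + 54 = 961
19th: 961 + 54 = 1015
20th: 1015 + 54 = 1069
21st: 1069 + 54 = 1123
22nd: 1123 + 54 = 1177
23rd: 1177 + 54 = 1231
24th: 1231 + 54 = 1285

583, 637, 691, 745, 799, 853, 907, 961, 1015, 1069, 1123, 1177, 1231, 1285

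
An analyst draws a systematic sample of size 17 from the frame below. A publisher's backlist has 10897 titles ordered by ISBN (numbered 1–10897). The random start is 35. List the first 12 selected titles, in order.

k = N/n = 10897/17 = 641
title 1: 35
title 2: 35 + 641 = 676
title 3: 676 + 641 = 1317
title 4: 1317 + 641 = 1958
title 5: 1958 + 641 = 2599
title 6: 2599 + 641 = 3240
title 7: 3240 + 641 = 3881
title 8: 3881 + 641 = 4522
title 9: 4522 + 641 = 5163
title 10: 5163 + 641 = 5804
title 11: 5804 + 641 = 6445
title 12: 6445 + 641 = 7086

35, 676, 1317, 1958, 2599, 3240, 3881, 4522, 5163, 5804, 6445, 7086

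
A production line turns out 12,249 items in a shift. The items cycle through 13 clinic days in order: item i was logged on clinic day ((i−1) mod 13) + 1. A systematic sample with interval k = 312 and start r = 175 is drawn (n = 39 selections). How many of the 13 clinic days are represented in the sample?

1

Consecutive selections differ by k = 312, so their clinic day numbers differ by 312 mod 13 = 0.
gcd(312, 13) = 13, so the sample visits 13/13 = 1 distinct residues mod 13.
Start 175 is clinic day 6; the clinic days hit are 6.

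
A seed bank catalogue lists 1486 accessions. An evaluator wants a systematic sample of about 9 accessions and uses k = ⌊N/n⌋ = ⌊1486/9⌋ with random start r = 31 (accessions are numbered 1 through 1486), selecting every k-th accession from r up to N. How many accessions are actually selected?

k = ⌊1486/9⌋ = 165
Achieved size = ⌊(1486 − 31)/165⌋ + 1 = ⌊1455/165⌋ + 1 = 8 + 1 = 9
(last selection: 31 + 8×165 = 1351 ≤ 1486; next would be 1516 > 1486)

9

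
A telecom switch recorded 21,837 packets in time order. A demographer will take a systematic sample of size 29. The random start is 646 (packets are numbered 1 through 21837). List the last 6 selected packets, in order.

k = N/n = 21837/29 = 753
24th selection = 646 + 23×753 = 17965
25th: 17965 + 753 = 18718
26th: 18718 + 753 = 19471
27th: 19471 + 753 = 20224
28th: 20224 + 753 = 20977
29th: 20977 + 753 = 21730

17965, 18718, 19471, 20224, 20977, 21730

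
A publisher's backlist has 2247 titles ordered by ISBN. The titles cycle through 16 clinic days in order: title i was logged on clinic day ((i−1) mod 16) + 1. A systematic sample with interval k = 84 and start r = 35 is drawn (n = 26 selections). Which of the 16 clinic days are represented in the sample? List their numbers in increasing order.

3, 7, 11, 15

Consecutive selections differ by k = 84, so their clinic day numbers differ by 84 mod 16 = 4.
gcd(84, 16) = 4, so the sample visits 16/4 = 4 distinct residues mod 16.
Start 35 is clinic day 3; the clinic days hit are 3, 7, 11, 15.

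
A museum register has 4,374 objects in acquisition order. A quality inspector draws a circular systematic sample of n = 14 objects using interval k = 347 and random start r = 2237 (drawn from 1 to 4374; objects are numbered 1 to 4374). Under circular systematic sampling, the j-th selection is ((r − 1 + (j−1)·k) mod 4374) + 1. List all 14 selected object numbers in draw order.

Selection 1: 2237
Selection 2: 2237 + 347 = 2584
Selection 3: 2584 + 347 = 2931
Selection 4: 2931 + 347 = 3278
Selection 5: 3278 + 347 = 3625
Selection 6: 3625 + 347 = 3972
Selection 7: 3972 + 347 = 4319
Selection 8: 4319 + 347 = 4666 → 4666 − 4374 = 292
Selection 9: 292 + 347 = 639
Selection 10: 639 + 347 = 986
Selection 11: 986 + 347 = 1333
Selection 12: 1333 + 347 = 1680
Selection 13: 1680 + 347 = 2027
Selection 14: 2027 + 347 = 2374

2237, 2584, 2931, 3278, 3625, 3972, 4319, 292, 639, 986, 1333, 1680, 2027, 2374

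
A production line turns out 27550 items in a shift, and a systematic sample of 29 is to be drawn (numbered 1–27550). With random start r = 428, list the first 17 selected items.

428, 1378, 2328, 3278, 4228, 5178, 6128, 7078, 8028, 8978, 9928, 10878, 11828, 12778, 13728, 14678, 15628

k = N/n = 27550/29 = 950
item 1: 428
item 2: 428 + 950 = 1378
item 3: 1378 + 950 = 2328
item 4: 2328 + 950 = 3278
item 5: 3278 + 950 = 4228
item 6: 4228 + 950 = 5178
item 7: 5178 + 950 = 6128
item 8: 6128 + 950 = 7078
item 9: 7078 + 950 = 8028
item 10: 8028 + 950 = 8978
item 11: 8978 + 950 = 9928
item 12: 9928 + 950 = 10878
item 13: 10878 + 950 = 11828
item 14: 11828 + 950 = 12778
item 15: 12778 + 950 = 13728
item 16: 13728 + 950 = 14678
item 17: 14678 + 950 = 15628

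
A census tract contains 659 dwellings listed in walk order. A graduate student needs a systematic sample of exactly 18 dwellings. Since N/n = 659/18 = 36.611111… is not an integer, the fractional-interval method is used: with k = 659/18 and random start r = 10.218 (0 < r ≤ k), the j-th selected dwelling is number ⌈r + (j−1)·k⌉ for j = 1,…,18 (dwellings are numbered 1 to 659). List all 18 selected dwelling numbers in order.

11, 47, 84, 121, 157, 194, 230, 267, 304, 340, 377, 413, 450, 487, 523, 560, 596, 633

j=1: r + 0k = 10.218 → ⌈·⌉ = 11
j=2: r + 1k = 46.829111… → ⌈·⌉ = 47
j=3: r + 2k = 83.440222… → ⌈·⌉ = 84
j=4: r + 3k = 120.051333… → ⌈·⌉ = 121
j=5: r + 4k = 156.662444… → ⌈·⌉ = 157
j=6: r + 5k = 193.273555… → ⌈·⌉ = 194
j=7: r + 6k = 229.884666… → ⌈·⌉ = 230
j=8: r + 7k = 266.495777… → ⌈·⌉ = 267
j=9: r + 8k = 303.106888… → ⌈·⌉ = 304
j=10: r + 9k = 339.718 → ⌈·⌉ = 340
j=11: r + 10k = 376.329111… → ⌈·⌉ = 377
j=12: r + 11k = 412.940222… → ⌈·⌉ = 413
j=13: r + 12k = 449.551333… → ⌈·⌉ = 450
j=14: r + 13k = 486.162444… → ⌈·⌉ = 487
j=15: r + 14k = 522.773555… → ⌈·⌉ = 523
j=16: r + 15k = 559.384666… → ⌈·⌉ = 560
j=17: r + 16k = 595.995777… → ⌈·⌉ = 596
j=18: r + 17k = 632.606888… → ⌈·⌉ = 633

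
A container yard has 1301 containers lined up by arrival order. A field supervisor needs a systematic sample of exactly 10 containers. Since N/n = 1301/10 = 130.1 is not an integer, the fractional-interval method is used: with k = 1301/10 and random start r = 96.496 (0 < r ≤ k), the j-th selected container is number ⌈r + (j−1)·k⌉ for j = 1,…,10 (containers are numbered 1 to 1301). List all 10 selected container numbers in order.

j=1: r + 0k = 96.496 → ⌈·⌉ = 97
j=2: r + 1k = 226.596 → ⌈·⌉ = 227
j=3: r + 2k = 356.696 → ⌈·⌉ = 357
j=4: r + 3k = 486.796 → ⌈·⌉ = 487
j=5: r + 4k = 616.896 → ⌈·⌉ = 617
j=6: r + 5k = 746.996 → ⌈·⌉ = 747
j=7: r + 6k = 877.096 → ⌈·⌉ = 878
j=8: r + 7k = 1007.196 → ⌈·⌉ = 1008
j=9: r + 8k = 1137.296 → ⌈·⌉ = 1138
j=10: r + 9k = 1267.396 → ⌈·⌉ = 1268

97, 227, 357, 487, 617, 747, 878, 1008, 1138, 1268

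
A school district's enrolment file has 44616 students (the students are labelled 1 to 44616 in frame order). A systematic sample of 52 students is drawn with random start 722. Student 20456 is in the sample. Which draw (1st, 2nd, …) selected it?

k = 44616/52 = 858
position = (20456 − 722)/858 + 1 = 19734/858 + 1 = 23 + 1 = 24

24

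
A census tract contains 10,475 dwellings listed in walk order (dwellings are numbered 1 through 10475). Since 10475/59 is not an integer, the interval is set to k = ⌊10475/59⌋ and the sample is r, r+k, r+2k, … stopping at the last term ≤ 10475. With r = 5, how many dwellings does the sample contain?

60

k = ⌊10475/59⌋ = 177
Achieved size = ⌊(10475 − 5)/177⌋ + 1 = ⌊10470/177⌋ + 1 = 59 + 1 = 60
(last selection: 5 + 59×177 = 10448 ≤ 10475; next would be 10625 > 10475)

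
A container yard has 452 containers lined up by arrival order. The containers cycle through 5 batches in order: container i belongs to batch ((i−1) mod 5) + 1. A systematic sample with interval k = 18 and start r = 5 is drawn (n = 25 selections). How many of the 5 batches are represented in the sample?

Consecutive selections differ by k = 18, so their batch numbers differ by 18 mod 5 = 3.
gcd(18, 5) = 1, so the sample visits 5/1 = 5 distinct residues mod 5.
Start 5 is batch 5; the batches hit are 1, 2, 3, 4, 5.

5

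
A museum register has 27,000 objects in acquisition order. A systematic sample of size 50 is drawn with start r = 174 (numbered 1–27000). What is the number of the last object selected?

k = 27000/50 = 540
50th selection = r + (50−1)·k = 174 + 49×540 = 174 + 26460 = 26634

26634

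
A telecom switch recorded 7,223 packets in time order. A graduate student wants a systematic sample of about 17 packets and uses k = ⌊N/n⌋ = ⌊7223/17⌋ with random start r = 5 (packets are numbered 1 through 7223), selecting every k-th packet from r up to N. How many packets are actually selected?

18

k = ⌊7223/17⌋ = 424
Achieved size = ⌊(7223 − 5)/424⌋ + 1 = ⌊7218/424⌋ + 1 = 17 + 1 = 18
(last selection: 5 + 17×424 = 7213 ≤ 7223; next would be 7637 > 7223)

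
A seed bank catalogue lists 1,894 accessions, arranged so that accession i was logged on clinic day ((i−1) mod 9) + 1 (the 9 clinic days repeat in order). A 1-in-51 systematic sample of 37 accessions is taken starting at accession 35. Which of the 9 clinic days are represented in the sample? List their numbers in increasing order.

Consecutive selections differ by k = 51, so their clinic day numbers differ by 51 mod 9 = 6.
gcd(51, 9) = 3, so the sample visits 9/3 = 3 distinct residues mod 9.
Start 35 is clinic day 8; the clinic days hit are 2, 5, 8.

2, 5, 8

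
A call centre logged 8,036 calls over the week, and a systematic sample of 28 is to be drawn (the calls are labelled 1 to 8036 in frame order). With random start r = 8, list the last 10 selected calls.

5174, 5461, 5748, 6035, 6322, 6609, 6896, 7183, 7470, 7757

k = N/n = 8036/28 = 287
19th selection = 8 + 18×287 = 5174
20th: 5174 + 287 = 5461
21st: 5461 + 287 = 5748
22nd: 5748 + 287 = 6035
23rd: 6035 + 287 = 6322
24th: 6322 + 287 = 6609
25th: 6609 + 287 = 6896
26th: 6896 + 287 = 7183
27th: 7183 + 287 = 7470
28th: 7470 + 287 = 7757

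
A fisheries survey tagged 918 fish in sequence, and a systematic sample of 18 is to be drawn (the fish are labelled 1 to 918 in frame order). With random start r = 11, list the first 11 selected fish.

k = N/n = 918/18 = 51
fish 1: 11
fish 2: 11 + 51 = 62
fish 3: 62 + 51 = 113
fish 4: 113 + 51 = 164
fish 5: 164 + 51 = 215
fish 6: 215 + 51 = 266
fish 7: 266 + 51 = 317
fish 8: 317 + 51 = 368
fish 9: 368 + 51 = 419
fish 10: 419 + 51 = 470
fish 11: 470 + 51 = 521

11, 62, 113, 164, 215, 266, 317, 368, 419, 470, 521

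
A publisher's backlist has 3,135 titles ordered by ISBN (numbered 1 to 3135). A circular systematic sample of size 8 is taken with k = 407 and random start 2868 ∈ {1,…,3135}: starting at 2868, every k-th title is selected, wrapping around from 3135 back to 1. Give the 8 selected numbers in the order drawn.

2868, 140, 547, 954, 1361, 1768, 2175, 2582

Selection 1: 2868
Selection 2: 2868 + 407 = 3275 → 3275 − 3135 = 140
Selection 3: 140 + 407 = 547
Selection 4: 547 + 407 = 954
Selection 5: 954 + 407 = 1361
Selection 6: 1361 + 407 = 1768
Selection 7: 1768 + 407 = 2175
Selection 8: 2175 + 407 = 2582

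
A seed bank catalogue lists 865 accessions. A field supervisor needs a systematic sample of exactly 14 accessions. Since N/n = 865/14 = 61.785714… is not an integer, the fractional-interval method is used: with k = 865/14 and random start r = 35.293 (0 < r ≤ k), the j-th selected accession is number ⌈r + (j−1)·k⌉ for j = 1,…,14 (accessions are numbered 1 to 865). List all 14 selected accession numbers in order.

j=1: r + 0k = 35.293 → ⌈·⌉ = 36
j=2: r + 1k = 97.078714… → ⌈·⌉ = 98
j=3: r + 2k = 158.864428… → ⌈·⌉ = 159
j=4: r + 3k = 220.650142… → ⌈·⌉ = 221
j=5: r + 4k = 282.435857… → ⌈·⌉ = 283
j=6: r + 5k = 344.221571… → ⌈·⌉ = 345
j=7: r + 6k = 406.007285… → ⌈·⌉ = 407
j=8: r + 7k = 467.793 → ⌈·⌉ = 468
j=9: r + 8k = 529.578714… → ⌈·⌉ = 530
j=10: r + 9k = 591.364428… → ⌈·⌉ = 592
j=11: r + 10k = 653.150142… → ⌈·⌉ = 654
j=12: r + 11k = 714.935857… → ⌈·⌉ = 715
j=13: r + 12k = 776.721571… → ⌈·⌉ = 777
j=14: r + 13k = 838.507285… → ⌈·⌉ = 839

36, 98, 159, 221, 283, 345, 407, 468, 530, 592, 654, 715, 777, 839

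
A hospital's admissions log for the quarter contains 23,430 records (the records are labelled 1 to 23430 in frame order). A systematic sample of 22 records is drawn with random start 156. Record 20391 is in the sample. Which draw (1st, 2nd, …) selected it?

20

k = 23430/22 = 1065
position = (20391 − 156)/1065 + 1 = 20235/1065 + 1 = 19 + 1 = 20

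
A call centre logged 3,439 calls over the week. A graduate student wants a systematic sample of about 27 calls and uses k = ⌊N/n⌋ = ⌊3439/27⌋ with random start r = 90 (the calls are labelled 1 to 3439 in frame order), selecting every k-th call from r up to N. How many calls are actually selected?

k = ⌊3439/27⌋ = 127
Achieved size = ⌊(3439 − 90)/127⌋ + 1 = ⌊3349/127⌋ + 1 = 26 + 1 = 27
(last selection: 90 + 26×127 = 3392 ≤ 3439; next would be 3519 > 3439)

27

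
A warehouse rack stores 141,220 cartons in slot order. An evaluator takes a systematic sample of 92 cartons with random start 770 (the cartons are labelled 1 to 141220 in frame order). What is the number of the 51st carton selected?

77520

k = 141220/92 = 1535
51st selection = r + (51−1)·k = 770 + 50×1535 = 770 + 76750 = 77520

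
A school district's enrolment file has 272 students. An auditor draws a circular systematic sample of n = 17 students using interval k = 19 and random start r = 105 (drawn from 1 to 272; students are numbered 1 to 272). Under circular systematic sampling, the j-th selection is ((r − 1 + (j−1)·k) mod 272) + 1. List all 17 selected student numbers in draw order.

105, 124, 143, 162, 181, 200, 219, 238, 257, 4, 23, 42, 61, 80, 99, 118, 137

Selection 1: 105
Selection 2: 105 + 19 = 124
Selection 3: 124 + 19 = 143
Selection 4: 143 + 19 = 162
Selection 5: 162 + 19 = 181
Selection 6: 181 + 19 = 200
Selection 7: 200 + 19 = 219
Selection 8: 219 + 19 = 238
Selection 9: 238 + 19 = 257
Selection 10: 257 + 19 = 276 → 276 − 272 = 4
Selection 11: 4 + 19 = 23
Selection 12: 23 + 19 = 42
Selection 13: 42 + 19 = 61
Selection 14: 61 + 19 = 80
Selection 15: 80 + 19 = 99
Selection 16: 99 + 19 = 118
Selection 17: 118 + 19 = 137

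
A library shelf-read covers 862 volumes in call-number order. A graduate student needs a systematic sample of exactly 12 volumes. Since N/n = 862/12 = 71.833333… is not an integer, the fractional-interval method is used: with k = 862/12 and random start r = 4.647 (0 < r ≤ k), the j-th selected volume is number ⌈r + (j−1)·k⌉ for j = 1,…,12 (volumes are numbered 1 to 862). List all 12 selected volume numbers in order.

j=1: r + 0k = 4.647 → ⌈·⌉ = 5
j=2: r + 1k = 76.480333… → ⌈·⌉ = 77
j=3: r + 2k = 148.313666… → ⌈·⌉ = 149
j=4: r + 3k = 220.147 → ⌈·⌉ = 221
j=5: r + 4k = 291.980333… → ⌈·⌉ = 292
j=6: r + 5k = 363.813666… → ⌈·⌉ = 364
j=7: r + 6k = 435.647 → ⌈·⌉ = 436
j=8: r + 7k = 507.480333… → ⌈·⌉ = 508
j=9: r + 8k = 579.313666… → ⌈·⌉ = 580
j=10: r + 9k = 651.147 → ⌈·⌉ = 652
j=11: r + 10k = 722.980333… → ⌈·⌉ = 723
j=12: r + 11k = 794.813666… → ⌈·⌉ = 795

5, 77, 149, 221, 292, 364, 436, 508, 580, 652, 723, 795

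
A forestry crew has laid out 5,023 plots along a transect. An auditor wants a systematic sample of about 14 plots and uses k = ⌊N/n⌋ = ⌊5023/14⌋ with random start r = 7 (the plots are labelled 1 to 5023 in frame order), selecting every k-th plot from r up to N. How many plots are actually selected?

15

k = ⌊5023/14⌋ = 358
Achieved size = ⌊(5023 − 7)/358⌋ + 1 = ⌊5016/358⌋ + 1 = 14 + 1 = 15
(last selection: 7 + 14×358 = 5019 ≤ 5023; next would be 5377 > 5023)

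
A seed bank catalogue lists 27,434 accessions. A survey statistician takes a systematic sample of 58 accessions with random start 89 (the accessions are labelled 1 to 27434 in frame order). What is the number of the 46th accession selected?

21374

k = 27434/58 = 473
46th selection = r + (46−1)·k = 89 + 45×473 = 89 + 21285 = 21374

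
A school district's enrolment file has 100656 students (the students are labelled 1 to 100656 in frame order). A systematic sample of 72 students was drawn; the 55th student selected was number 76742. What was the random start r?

1250

k = 100656/72 = 1398
r = 76742 − (55−1)×1398 = 76742 − 75492 = 1250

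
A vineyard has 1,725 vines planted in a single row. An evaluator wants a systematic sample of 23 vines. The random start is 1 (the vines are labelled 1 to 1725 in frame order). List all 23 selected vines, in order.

1, 76, 151, 226, 301, 376, 451, 526, 601, 676, 751, 826, 901, 976, 1051, 1126, 1201, 1276, 1351, 1426, 1501, 1576, 1651

k = N/n = 1725/23 = 75
vine 1: 1
vine 2: 1 + 75 = 76
vine 3: 76 + 75 = 151
vine 4: 151 + 75 = 226
vine 5: 226 + 75 = 301
vine 6: 301 + 75 = 376
vine 7: 376 + 75 = 451
vine 8: 451 + 75 = 526
vine 9: 526 + 75 = 601
vine 10: 601 + 75 = 676
vine 11: 676 + 75 = 751
vine 12: 751 + 75 = 826
vine 13: 826 + 75 = 901
vine 14: 901 + 75 = 976
vine 15: 976 + 75 = 1051
vine 16: 1051 + 75 = 1126
vine 17: 1126 + 75 = 1201
vine 18: 1201 + 75 = 1276
vine 19: 1276 + 75 = 1351
vine 20: 1351 + 75 = 1426
vine 21: 1426 + 75 = 1501
vine 22: 1501 + 75 = 1576
vine 23: 1576 + 75 = 1651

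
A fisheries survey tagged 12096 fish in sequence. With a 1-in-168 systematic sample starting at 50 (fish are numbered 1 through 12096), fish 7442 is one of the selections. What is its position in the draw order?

45

k = 168
position = (7442 − 50)/168 + 1 = 7392/168 + 1 = 44 + 1 = 45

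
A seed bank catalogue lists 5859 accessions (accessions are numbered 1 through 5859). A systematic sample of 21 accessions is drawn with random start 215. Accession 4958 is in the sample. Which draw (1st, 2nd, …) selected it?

k = 5859/21 = 279
position = (4958 − 215)/279 + 1 = 4743/279 + 1 = 17 + 1 = 18

18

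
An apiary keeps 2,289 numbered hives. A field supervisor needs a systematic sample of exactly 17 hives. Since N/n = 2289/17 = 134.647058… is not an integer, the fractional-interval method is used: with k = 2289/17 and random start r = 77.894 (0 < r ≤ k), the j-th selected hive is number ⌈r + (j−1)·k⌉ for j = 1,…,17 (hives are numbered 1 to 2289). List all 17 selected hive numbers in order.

78, 213, 348, 482, 617, 752, 886, 1021, 1156, 1290, 1425, 1560, 1694, 1829, 1963, 2098, 2233

j=1: r + 0k = 77.894 → ⌈·⌉ = 78
j=2: r + 1k = 212.541058… → ⌈·⌉ = 213
j=3: r + 2k = 347.188117… → ⌈·⌉ = 348
j=4: r + 3k = 481.835176… → ⌈·⌉ = 482
j=5: r + 4k = 616.482235… → ⌈·⌉ = 617
j=6: r + 5k = 751.129294… → ⌈·⌉ = 752
j=7: r + 6k = 885.776352… → ⌈·⌉ = 886
j=8: r + 7k = 1020.423411… → ⌈·⌉ = 1021
j=9: r + 8k = 1155.070470… → ⌈·⌉ = 1156
j=10: r + 9k = 1289.717529… → ⌈·⌉ = 1290
j=11: r + 10k = 1424.364588… → ⌈·⌉ = 1425
j=12: r + 11k = 1559.011647… → ⌈·⌉ = 1560
j=13: r + 12k = 1693.658705… → ⌈·⌉ = 1694
j=14: r + 13k = 1828.305764… → ⌈·⌉ = 1829
j=15: r + 14k = 1962.952823… → ⌈·⌉ = 1963
j=16: r + 15k = 2097.599882… → ⌈·⌉ = 2098
j=17: r + 16k = 2232.246941… → ⌈·⌉ = 2233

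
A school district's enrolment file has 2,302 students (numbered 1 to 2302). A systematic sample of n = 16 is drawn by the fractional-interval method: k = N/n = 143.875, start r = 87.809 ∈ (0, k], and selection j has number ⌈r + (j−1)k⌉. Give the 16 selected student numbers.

j=1: r + 0k = 87.809 → ⌈·⌉ = 88
j=2: r + 1k = 231.684 → ⌈·⌉ = 232
j=3: r + 2k = 375.559 → ⌈·⌉ = 376
j=4: r + 3k = 519.434 → ⌈·⌉ = 520
j=5: r + 4k = 663.309 → ⌈·⌉ = 664
j=6: r + 5k = 807.184 → ⌈·⌉ = 808
j=7: r + 6k = 951.059 → ⌈·⌉ = 952
j=8: r + 7k = 1094.934 → ⌈·⌉ = 1095
j=9: r + 8k = 1238.809 → ⌈·⌉ = 1239
j=10: r + 9k = 1382.684 → ⌈·⌉ = 1383
j=11: r + 10k = 1526.559 → ⌈·⌉ = 1527
j=12: r + 11k = 1670.434 → ⌈·⌉ = 1671
j=13: r + 12k = 1814.309 → ⌈·⌉ = 1815
j=14: r + 13k = 1958.184 → ⌈·⌉ = 1959
j=15: r + 14k = 2102.059 → ⌈·⌉ = 2103
j=16: r + 15k = 2245.934 → ⌈·⌉ = 2246

88, 232, 376, 520, 664, 808, 952, 1095, 1239, 1383, 1527, 1671, 1815, 1959, 2103, 2246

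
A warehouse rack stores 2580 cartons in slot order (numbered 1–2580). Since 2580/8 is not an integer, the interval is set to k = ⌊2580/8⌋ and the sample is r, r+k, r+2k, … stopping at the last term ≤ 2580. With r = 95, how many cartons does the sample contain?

8

k = ⌊2580/8⌋ = 322
Achieved size = ⌊(2580 − 95)/322⌋ + 1 = ⌊2485/322⌋ + 1 = 7 + 1 = 8
(last selection: 95 + 7×322 = 2349 ≤ 2580; next would be 2671 > 2580)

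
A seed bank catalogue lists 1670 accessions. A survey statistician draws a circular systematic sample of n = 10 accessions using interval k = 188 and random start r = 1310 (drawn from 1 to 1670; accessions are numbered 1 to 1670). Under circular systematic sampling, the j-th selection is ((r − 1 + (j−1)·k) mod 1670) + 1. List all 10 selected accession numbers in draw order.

1310, 1498, 16, 204, 392, 580, 768, 956, 1144, 1332

Selection 1: 1310
Selection 2: 1310 + 188 = 1498
Selection 3: 1498 + 188 = 1686 → 1686 − 1670 = 16
Selection 4: 16 + 188 = 204
Selection 5: 204 + 188 = 392
Selection 6: 392 + 188 = 580
Selection 7: 580 + 188 = 768
Selection 8: 768 + 188 = 956
Selection 9: 956 + 188 = 1144
Selection 10: 1144 + 188 = 1332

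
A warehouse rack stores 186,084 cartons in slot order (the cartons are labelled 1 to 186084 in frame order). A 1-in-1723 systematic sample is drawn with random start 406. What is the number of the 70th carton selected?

119293

k = 1723
70th selection = r + (70−1)·k = 406 + 69×1723 = 406 + 118887 = 119293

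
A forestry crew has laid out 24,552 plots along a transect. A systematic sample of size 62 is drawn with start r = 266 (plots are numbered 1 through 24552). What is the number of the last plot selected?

k = 24552/62 = 396
62nd selection = r + (62−1)·k = 266 + 61×396 = 266 + 24156 = 24422

24422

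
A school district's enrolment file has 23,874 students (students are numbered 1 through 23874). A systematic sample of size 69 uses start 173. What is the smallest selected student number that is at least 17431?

k = 23874/69 = 346
Steps past start: ⌈(17431 − 173)/346⌉ = ⌈17258/346⌉ = 50
Selected student: 173 + 50×346 = 17473

17473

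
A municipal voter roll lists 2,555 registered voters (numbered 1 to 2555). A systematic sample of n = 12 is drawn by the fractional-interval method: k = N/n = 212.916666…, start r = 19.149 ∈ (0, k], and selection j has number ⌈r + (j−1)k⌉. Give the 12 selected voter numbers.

20, 233, 445, 658, 871, 1084, 1297, 1510, 1723, 1936, 2149, 2362

j=1: r + 0k = 19.149 → ⌈·⌉ = 20
j=2: r + 1k = 232.065666… → ⌈·⌉ = 233
j=3: r + 2k = 444.982333… → ⌈·⌉ = 445
j=4: r + 3k = 657.899 → ⌈·⌉ = 658
j=5: r + 4k = 870.815666… → ⌈·⌉ = 871
j=6: r + 5k = 1083.732333… → ⌈·⌉ = 1084
j=7: r + 6k = 1296.649 → ⌈·⌉ = 1297
j=8: r + 7k = 1509.565666… → ⌈·⌉ = 1510
j=9: r + 8k = 1722.482333… → ⌈·⌉ = 1723
j=10: r + 9k = 1935.399 → ⌈·⌉ = 1936
j=11: r + 10k = 2148.315666… → ⌈·⌉ = 2149
j=12: r + 11k = 2361.232333… → ⌈·⌉ = 2362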